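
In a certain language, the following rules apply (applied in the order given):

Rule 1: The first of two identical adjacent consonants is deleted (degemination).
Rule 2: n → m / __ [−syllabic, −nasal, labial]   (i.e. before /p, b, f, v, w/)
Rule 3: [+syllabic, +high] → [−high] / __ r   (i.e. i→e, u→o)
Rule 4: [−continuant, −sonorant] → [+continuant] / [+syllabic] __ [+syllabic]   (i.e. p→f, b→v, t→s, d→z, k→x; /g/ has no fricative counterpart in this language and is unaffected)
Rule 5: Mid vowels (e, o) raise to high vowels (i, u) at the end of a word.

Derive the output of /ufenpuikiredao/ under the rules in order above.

Rule 1 (degemination): no segment meets the environment; /ufenpuikiredao/ is unchanged.
Rule 2 (nasal place assimilation): /n/ precedes the labial consonant /p/, so it assimilates in place to [m]. /ufenpuikiredao/ → ufempuikiredao.
Rule 3 (pre-rhotic lowering): /i/ is a high vowel immediately before /r/, so it lowers to [e]. /ufempuikiredao/ → ufempuikeredao.
Rule 4 (intervocalic spirantization): /k/ is a stop between vowels /i/ and /e/, so it spirantizes to the fricative [x]. /d/ is a stop between vowels /e/ and /a/, so it spirantizes to the fricative [z]. /ufempuikeredao/ → ufempuixerezao.
Rule 5 (final vowel raising): /o/ is a mid vowel in word-final position, so it raises to [u]. /ufempuixerezao/ → ufempuixerezau.

ufempuixerezau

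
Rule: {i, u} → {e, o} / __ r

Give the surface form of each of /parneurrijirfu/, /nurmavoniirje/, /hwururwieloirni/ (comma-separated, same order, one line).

parneorrijerfu, normavonierje, hwororwieloerni

/parneurrijirfu/: /u/ is a high vowel immediately before /r/, so it lowers to [o]. /i/ is a high vowel immediately before /r/, so it lowers to [e]. → [parneorrijerfu].
/nurmavoniirje/: /u/ is a high vowel immediately before /r/, so it lowers to [o]. /i/ is a high vowel immediately before /r/, so it lowers to [e]. → [normavonierje].
/hwururwieloirni/: /u/ is a high vowel immediately before /r/, so it lowers to [o]. /u/ is a high vowel immediately before /r/, so it lowers to [o]. /i/ is a high vowel immediately before /r/, so it lowers to [e]. → [hwororwieloerni].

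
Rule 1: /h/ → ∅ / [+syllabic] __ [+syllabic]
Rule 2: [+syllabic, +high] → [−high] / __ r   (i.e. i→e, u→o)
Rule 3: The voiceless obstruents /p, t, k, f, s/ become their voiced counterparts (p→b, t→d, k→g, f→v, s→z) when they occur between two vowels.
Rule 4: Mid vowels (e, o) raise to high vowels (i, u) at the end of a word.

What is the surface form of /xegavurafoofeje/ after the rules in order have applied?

xegavoravooveji

Rule 1 (intervocalic h-deletion): no segment meets the environment; /xegavurafoofeje/ is unchanged.
Rule 2 (pre-rhotic lowering): /u/ is a high vowel immediately before /r/, so it lowers to [o]. /xegavurafoofeje/ → xegavorafoofeje.
Rule 3 (intervocalic voicing): /f/ is a voiceless obstruent between vowels /a/ and /o/, so it voices to [v]. /f/ is a voiceless obstruent between vowels /o/ and /e/, so it voices to [v]. /xegavorafoofeje/ → xegavoravooveje.
Rule 4 (final vowel raising): /e/ is a mid vowel in word-final position, so it raises to [i]. /xegavoravooveje/ → xegavoravooveji.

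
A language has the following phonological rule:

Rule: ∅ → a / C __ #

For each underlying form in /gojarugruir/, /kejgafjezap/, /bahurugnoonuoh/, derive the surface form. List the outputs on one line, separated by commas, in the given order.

gojarugruira, kejgafjezapa, bahurugnoonuoha

/gojarugruir/: the form ends in the consonant /r/, so [a] is inserted word-finally. → [gojarugruira].
/kejgafjezap/: the form ends in the consonant /p/, so [a] is inserted word-finally. → [kejgafjezapa].
/bahurugnoonuoh/: the form ends in the consonant /h/, so [a] is inserted word-finally. → [bahurugnoonuoha].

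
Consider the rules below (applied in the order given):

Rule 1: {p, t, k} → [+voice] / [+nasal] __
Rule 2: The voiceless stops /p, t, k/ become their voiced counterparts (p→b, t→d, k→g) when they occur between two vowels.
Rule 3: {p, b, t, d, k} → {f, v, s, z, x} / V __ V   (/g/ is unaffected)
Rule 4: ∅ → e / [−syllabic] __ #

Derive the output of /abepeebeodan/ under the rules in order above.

Rule 1 (post-nasal voicing): no segment meets the environment; /abepeebeodan/ is unchanged.
Rule 2 (intervocalic voicing): /p/ is a voiceless stop between vowels /e/ and /e/, so it voices to [b]. /abepeebeodan/ → abebeebeodan.
Rule 3 (intervocalic spirantization): /b/ is a stop between vowels /a/ and /e/, so it spirantizes to the fricative [v]. /b/ is a stop between vowels /e/ and /e/, so it spirantizes to the fricative [v]. /b/ is a stop between vowels /e/ and /e/, so it spirantizes to the fricative [v]. /d/ is a stop between vowels /o/ and /a/, so it spirantizes to the fricative [z]. /abebeebeodan/ → aveveeveozan.
Rule 4 (final e-epenthesis): the form ends in the consonant /n/, so [e] is inserted word-finally. /aveveeveozan/ → aveveeveozane.

aveveeveozane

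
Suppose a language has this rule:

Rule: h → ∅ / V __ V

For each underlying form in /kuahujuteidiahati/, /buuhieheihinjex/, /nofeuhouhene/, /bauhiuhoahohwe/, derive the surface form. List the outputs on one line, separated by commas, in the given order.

kuaujuteidiaati, buuieeiinjex, nofeuouene, bauiuoaohwe

/kuahujuteidiahati/: /h/ occurs between vowels /a/ and /u/, so it deletes. /h/ occurs between vowels /a/ and /a/, so it deletes. → [kuaujuteidiaati].
/buuhieheihinjex/: /h/ occurs between vowels /u/ and /i/, so it deletes. /h/ occurs between vowels /e/ and /e/, so it deletes. /h/ occurs between vowels /i/ and /i/, so it deletes. → [buuieeiinjex].
/nofeuhouhene/: /h/ occurs between vowels /u/ and /o/, so it deletes. /h/ occurs between vowels /u/ and /e/, so it deletes. → [nofeuouene].
/bauhiuhoahohwe/: /h/ occurs between vowels /u/ and /i/, so it deletes. /h/ occurs between vowels /u/ and /o/, so it deletes. /h/ occurs between vowels /a/ and /o/, so it deletes. → [bauiuoaohwe].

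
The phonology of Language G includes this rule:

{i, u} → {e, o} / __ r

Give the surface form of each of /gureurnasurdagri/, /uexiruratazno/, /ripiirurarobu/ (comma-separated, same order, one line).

/gureurnasurdagri/: /u/ is a high vowel immediately before /r/, so it lowers to [o]. /u/ is a high vowel immediately before /r/, so it lowers to [o]. /u/ is a high vowel immediately before /r/, so it lowers to [o]. → [goreornasordagri].
/uexiruratazno/: /i/ is a high vowel immediately before /r/, so it lowers to [e]. /u/ is a high vowel immediately before /r/, so it lowers to [o]. → [uexeroratazno].
/ripiirurarobu/: /i/ is a high vowel immediately before /r/, so it lowers to [e]. /u/ is a high vowel immediately before /r/, so it lowers to [o]. → [ripierorarobu].

goreornasordagri, uexeroratazno, ripierorarobu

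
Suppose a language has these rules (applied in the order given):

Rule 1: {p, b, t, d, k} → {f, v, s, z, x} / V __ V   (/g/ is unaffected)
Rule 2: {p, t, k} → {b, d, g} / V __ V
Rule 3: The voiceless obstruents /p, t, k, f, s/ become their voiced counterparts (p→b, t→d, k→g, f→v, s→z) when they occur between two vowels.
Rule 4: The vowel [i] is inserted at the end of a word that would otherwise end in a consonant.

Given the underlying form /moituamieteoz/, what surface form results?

moizuamiezeozi

Rule 1 (intervocalic spirantization): /t/ is a stop between vowels /i/ and /u/, so it spirantizes to the fricative [s]. /t/ is a stop between vowels /e/ and /e/, so it spirantizes to the fricative [s]. /moituamieteoz/ → moisuamieseoz.
Rule 2 (intervocalic voicing): no segment meets the environment; /moisuamieseoz/ is unchanged.
Rule 3 (intervocalic voicing): /s/ is a voiceless obstruent between vowels /i/ and /u/, so it voices to [z]. /s/ is a voiceless obstruent between vowels /e/ and /e/, so it voices to [z]. /moisuamieseoz/ → moizuamiezeoz.
Rule 4 (final i-epenthesis): the form ends in the consonant /z/, so [i] is inserted word-finally. /moizuamiezeoz/ → moizuamiezeozi.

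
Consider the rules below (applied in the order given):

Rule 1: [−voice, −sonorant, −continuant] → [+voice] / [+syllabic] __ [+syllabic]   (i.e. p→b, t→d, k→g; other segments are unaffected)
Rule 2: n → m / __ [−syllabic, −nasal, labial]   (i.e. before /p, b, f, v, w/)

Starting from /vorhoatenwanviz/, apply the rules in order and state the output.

Rule 1 (intervocalic voicing): /t/ is a voiceless stop between vowels /a/ and /e/, so it voices to [d]. /vorhoatenwanviz/ → vorhoadenwanviz.
Rule 2 (nasal place assimilation): /n/ precedes the labial consonant /w/, so it assimilates in place to [m]. /n/ precedes the labial consonant /v/, so it assimilates in place to [m]. /vorhoadenwanviz/ → vorhoademwamviz.

vorhoademwamviz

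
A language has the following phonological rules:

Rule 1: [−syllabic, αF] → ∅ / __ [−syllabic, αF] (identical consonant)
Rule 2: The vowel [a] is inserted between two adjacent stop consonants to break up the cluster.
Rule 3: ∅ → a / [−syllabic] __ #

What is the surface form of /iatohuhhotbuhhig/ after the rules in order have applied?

iatohuhotabuhiga

Rule 1 (degemination): /hh/ is a geminate; the first /h/ deletes. /hh/ is a geminate; the first /h/ deletes. /iatohuhhotbuhhig/ → iatohuhotbuhig.
Rule 2 (stop-cluster a-epenthesis): /t/ and /b/ form a stop–stop cluster, so [a] is inserted between them. /iatohuhotbuhig/ → iatohuhotabuhig.
Rule 3 (final a-epenthesis): the form ends in the consonant /g/, so [a] is inserted word-finally. /iatohuhotabuhig/ → iatohuhotabuhiga.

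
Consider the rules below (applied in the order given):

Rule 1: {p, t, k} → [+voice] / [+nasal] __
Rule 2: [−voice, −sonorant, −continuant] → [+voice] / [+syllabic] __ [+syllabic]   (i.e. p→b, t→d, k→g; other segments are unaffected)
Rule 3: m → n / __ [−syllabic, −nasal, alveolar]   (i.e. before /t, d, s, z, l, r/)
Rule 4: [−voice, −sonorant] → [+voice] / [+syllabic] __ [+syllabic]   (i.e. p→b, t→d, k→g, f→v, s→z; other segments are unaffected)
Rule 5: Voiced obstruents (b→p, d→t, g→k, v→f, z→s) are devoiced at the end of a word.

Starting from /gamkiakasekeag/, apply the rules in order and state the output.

Rule 1 (post-nasal voicing): /k/ is a voiceless stop immediately after the nasal /m/, so it voices to [g]. /gamkiakasekeag/ → gamgiakasekeag.
Rule 2 (intervocalic voicing): /k/ is a voiceless stop between vowels /a/ and /a/, so it voices to [g]. /k/ is a voiceless stop between vowels /e/ and /e/, so it voices to [g]. /gamgiakasekeag/ → gamgiagasegeag.
Rule 3 (nasal place assimilation): no segment meets the environment; /gamgiagasegeag/ is unchanged.
Rule 4 (intervocalic voicing): /s/ is a voiceless obstruent between vowels /a/ and /e/, so it voices to [z]. /gamgiagasegeag/ → gamgiagazegeag.
Rule 5 (final devoicing): /g/ is a voiced obstruent in word-final position, so it devoices to [k]. /gamgiagazegeag/ → gamgiagazegeak.

gamgiagazegeak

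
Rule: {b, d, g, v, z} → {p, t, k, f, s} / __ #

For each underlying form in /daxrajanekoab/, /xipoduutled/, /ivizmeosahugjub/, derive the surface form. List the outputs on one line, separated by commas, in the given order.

/daxrajanekoab/: /b/ is a voiced obstruent in word-final position, so it devoices to [p]. → [daxrajanekoap].
/xipoduutled/: /d/ is a voiced obstruent in word-final position, so it devoices to [t]. → [xipoduutlet].
/ivizmeosahugjub/: /b/ is a voiced obstruent in word-final position, so it devoices to [p]. → [ivizmeosahugjup].

daxrajanekoap, xipoduutlet, ivizmeosahugjup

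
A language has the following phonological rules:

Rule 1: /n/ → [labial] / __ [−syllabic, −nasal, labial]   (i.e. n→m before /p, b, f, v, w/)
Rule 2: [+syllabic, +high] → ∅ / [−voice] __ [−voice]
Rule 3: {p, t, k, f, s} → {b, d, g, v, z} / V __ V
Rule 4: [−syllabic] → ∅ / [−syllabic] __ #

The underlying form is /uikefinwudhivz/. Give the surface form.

uigevimwudhiv

Rule 1 (nasal place assimilation): /n/ precedes the labial consonant /w/, so it assimilates in place to [m]. /uikefinwudhivz/ → uikefimwudhivz.
Rule 2 (high vowel syncope): no segment meets the environment; /uikefimwudhivz/ is unchanged.
Rule 3 (intervocalic voicing): /k/ is a voiceless obstruent between vowels /i/ and /e/, so it voices to [g]. /f/ is a voiceless obstruent between vowels /e/ and /i/, so it voices to [v]. /uikefimwudhivz/ → uigevimwudhivz.
Rule 4 (final cluster simplification): /z/ is the second consonant of a word-final cluster /vz/, so it deletes. /uigevimwudhivz/ → uigevimwudhiv.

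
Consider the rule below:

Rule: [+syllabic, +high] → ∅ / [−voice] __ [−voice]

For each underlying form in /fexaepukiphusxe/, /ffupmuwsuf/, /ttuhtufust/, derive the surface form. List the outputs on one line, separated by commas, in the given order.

/fexaepukiphusxe/: /u/ is a high vowel flanked by voiceless consonants /p/ and /k/, so it deletes. /i/ is a high vowel flanked by voiceless consonants /k/ and /p/, so it deletes. /u/ is a high vowel flanked by voiceless consonants /h/ and /s/, so it deletes. → [fexaepkphsxe].
/ffupmuwsuf/: /u/ is a high vowel flanked by voiceless consonants /f/ and /p/, so it deletes. /u/ is a high vowel flanked by voiceless consonants /s/ and /f/, so it deletes. → [ffpmuwsf].
/ttuhtufust/: /u/ is a high vowel flanked by voiceless consonants /t/ and /h/, so it deletes. /u/ is a high vowel flanked by voiceless consonants /t/ and /f/, so it deletes. /u/ is a high vowel flanked by voiceless consonants /f/ and /s/, so it deletes. → [tthtfst].

fexaepkphsxe, ffpmuwsf, tthtfst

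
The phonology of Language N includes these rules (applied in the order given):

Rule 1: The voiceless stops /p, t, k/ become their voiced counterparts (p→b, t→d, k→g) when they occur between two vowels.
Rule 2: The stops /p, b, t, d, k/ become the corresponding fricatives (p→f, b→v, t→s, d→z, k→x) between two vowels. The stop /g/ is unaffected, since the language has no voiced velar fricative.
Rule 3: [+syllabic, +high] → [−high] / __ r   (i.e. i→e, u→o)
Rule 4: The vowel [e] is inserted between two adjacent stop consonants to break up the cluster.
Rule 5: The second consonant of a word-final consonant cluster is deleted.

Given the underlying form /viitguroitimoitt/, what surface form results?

Rule 1 (intervocalic voicing): /t/ is a voiceless stop between vowels /i/ and /i/, so it voices to [d]. /viitguroitimoitt/ → viitguroidimoitt.
Rule 2 (intervocalic spirantization): /d/ is a stop between vowels /i/ and /i/, so it spirantizes to the fricative [z]. /viitguroidimoitt/ → viitguroizimoitt.
Rule 3 (pre-rhotic lowering): /u/ is a high vowel immediately before /r/, so it lowers to [o]. /viitguroizimoitt/ → viitgoroizimoitt.
Rule 4 (stop-cluster e-epenthesis): /t/ and /g/ form a stop–stop cluster, so [e] is inserted between them. /t/ and /t/ form a stop–stop cluster, so [e] is inserted between them. /viitgoroizimoitt/ → viitegoroizimoitet.
Rule 5 (final cluster simplification): no segment meets the environment; /viitegoroizimoitet/ is unchanged.

viitegoroizimoitet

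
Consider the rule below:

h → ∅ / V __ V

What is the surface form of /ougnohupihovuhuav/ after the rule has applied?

/h/ occurs between vowels /o/ and /u/, so it deletes.
/h/ occurs between vowels /i/ and /o/, so it deletes.
/h/ occurs between vowels /u/ and /u/, so it deletes.
Surface form: [ougnoupiovuuav].

ougnoupiovuuav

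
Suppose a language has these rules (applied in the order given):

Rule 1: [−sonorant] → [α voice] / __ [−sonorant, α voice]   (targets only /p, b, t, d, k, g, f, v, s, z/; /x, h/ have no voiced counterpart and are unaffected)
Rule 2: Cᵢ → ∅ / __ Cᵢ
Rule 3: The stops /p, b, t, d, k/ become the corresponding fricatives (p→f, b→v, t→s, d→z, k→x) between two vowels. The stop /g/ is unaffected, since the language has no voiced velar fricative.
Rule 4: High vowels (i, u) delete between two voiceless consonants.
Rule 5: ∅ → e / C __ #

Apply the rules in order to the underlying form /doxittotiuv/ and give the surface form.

Rule 1 (regressive voicing assimilation): no segment meets the environment; /doxittotiuv/ is unchanged.
Rule 2 (degemination): /tt/ is a geminate; the first /t/ deletes. /doxittotiuv/ → doxitotiuv.
Rule 3 (intervocalic spirantization): /t/ is a stop between vowels /i/ and /o/, so it spirantizes to the fricative [s]. /t/ is a stop between vowels /o/ and /i/, so it spirantizes to the fricative [s]. /doxitotiuv/ → doxisosiuv.
Rule 4 (high vowel syncope): /i/ is a high vowel flanked by voiceless consonants /x/ and /s/, so it deletes. /doxisosiuv/ → doxsosiuv.
Rule 5 (final e-epenthesis): the form ends in the consonant /v/, so [e] is inserted word-finally. /doxsosiuv/ → doxsosiuve.

doxsosiuve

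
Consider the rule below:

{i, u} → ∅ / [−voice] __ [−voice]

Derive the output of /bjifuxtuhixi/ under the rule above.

bjifxthxi

/u/ is a high vowel flanked by voiceless consonants /f/ and /x/, so it deletes.
/u/ is a high vowel flanked by voiceless consonants /t/ and /h/, so it deletes.
/i/ is a high vowel flanked by voiceless consonants /h/ and /x/, so it deletes.
The other instances of /i/ do not occur in the required environment and remain unchanged.
Surface form: [bjifxthxi].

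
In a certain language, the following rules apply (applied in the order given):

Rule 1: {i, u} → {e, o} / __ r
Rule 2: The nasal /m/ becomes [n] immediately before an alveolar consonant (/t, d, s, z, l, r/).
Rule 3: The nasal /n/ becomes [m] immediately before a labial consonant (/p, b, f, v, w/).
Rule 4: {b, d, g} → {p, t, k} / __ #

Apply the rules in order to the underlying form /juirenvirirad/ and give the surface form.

Rule 1 (pre-rhotic lowering): /i/ is a high vowel immediately before /r/, so it lowers to [e]. /i/ is a high vowel immediately before /r/, so it lowers to [e]. /i/ is a high vowel immediately before /r/, so it lowers to [e]. /juirenvirirad/ → juerenvererad.
Rule 2 (nasal place assimilation): no segment meets the environment; /juerenvererad/ is unchanged.
Rule 3 (nasal place assimilation): /n/ precedes the labial consonant /v/, so it assimilates in place to [m]. /juerenvererad/ → jueremvererad.
Rule 4 (final devoicing): /d/ is a voiced stop in word-final position, so it devoices to [t]. /jueremvererad/ → jueremvererat.

jueremvererat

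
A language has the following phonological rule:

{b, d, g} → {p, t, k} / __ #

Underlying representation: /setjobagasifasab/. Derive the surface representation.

setjobagasifasap

Scanning /setjobagasifasab/: /b/ at position 6 is not in the conditioning environment; /g/ at position 8 is not in the conditioning environment; /b/ is a voiced stop in word-final position, so it devoices to [p].
Result: [setjobagasifasap].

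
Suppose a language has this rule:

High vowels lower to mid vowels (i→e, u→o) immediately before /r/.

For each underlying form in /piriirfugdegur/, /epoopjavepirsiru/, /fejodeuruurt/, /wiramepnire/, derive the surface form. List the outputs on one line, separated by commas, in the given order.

/piriirfugdegur/: /i/ is a high vowel immediately before /r/, so it lowers to [e]. /i/ is a high vowel immediately before /r/, so it lowers to [e]. /u/ is a high vowel immediately before /r/, so it lowers to [o]. → [perierfugdegor].
/epoopjavepirsiru/: /i/ is a high vowel immediately before /r/, so it lowers to [e]. /i/ is a high vowel immediately before /r/, so it lowers to [e]. → [epoopjaveperseru].
/fejodeuruurt/: /u/ is a high vowel immediately before /r/, so it lowers to [o]. /u/ is a high vowel immediately before /r/, so it lowers to [o]. → [fejodeoruort].
/wiramepnire/: /i/ is a high vowel immediately before /r/, so it lowers to [e]. /i/ is a high vowel immediately before /r/, so it lowers to [e]. → [weramepnere].

perierfugdegor, epoopjaveperseru, fejodeoruort, weramepnere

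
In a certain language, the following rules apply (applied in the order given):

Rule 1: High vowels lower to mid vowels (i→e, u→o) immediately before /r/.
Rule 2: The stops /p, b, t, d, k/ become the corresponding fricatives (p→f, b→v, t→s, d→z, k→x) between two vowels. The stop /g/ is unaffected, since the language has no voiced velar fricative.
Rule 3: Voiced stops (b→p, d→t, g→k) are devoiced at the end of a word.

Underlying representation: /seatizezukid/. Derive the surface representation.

seasizezuxit

Rule 1 (pre-rhotic lowering): no segment meets the environment; /seatizezukid/ is unchanged.
Rule 2 (intervocalic spirantization): /t/ is a stop between vowels /a/ and /i/, so it spirantizes to the fricative [s]. /k/ is a stop between vowels /u/ and /i/, so it spirantizes to the fricative [x]. /seatizezukid/ → seasizezuxid.
Rule 3 (final devoicing): /d/ is a voiced stop in word-final position, so it devoices to [t]. /seasizezuxid/ → seasizezuxit.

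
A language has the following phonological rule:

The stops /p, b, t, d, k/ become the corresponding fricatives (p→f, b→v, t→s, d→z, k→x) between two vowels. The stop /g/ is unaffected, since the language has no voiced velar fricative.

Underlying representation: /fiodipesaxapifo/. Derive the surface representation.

/d/ is a stop between vowels /o/ and /i/, so it spirantizes to the fricative [z].
/p/ is a stop between vowels /i/ and /e/, so it spirantizes to the fricative [f].
/p/ is a stop between vowels /a/ and /i/, so it spirantizes to the fricative [f].
Surface form: [fiozifesaxafifo].

fiozifesaxafifo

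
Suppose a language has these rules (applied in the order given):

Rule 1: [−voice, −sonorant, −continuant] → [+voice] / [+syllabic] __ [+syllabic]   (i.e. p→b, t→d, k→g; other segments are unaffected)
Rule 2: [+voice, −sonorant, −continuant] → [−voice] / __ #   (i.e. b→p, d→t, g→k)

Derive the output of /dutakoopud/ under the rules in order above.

Rule 1 (intervocalic voicing): /t/ is a voiceless stop between vowels /u/ and /a/, so it voices to [d]. /k/ is a voiceless stop between vowels /a/ and /o/, so it voices to [g]. /p/ is a voiceless stop between vowels /o/ and /u/, so it voices to [b]. /dutakoopud/ → dudagoobud.
Rule 2 (final devoicing): /d/ is a voiced stop in word-final position, so it devoices to [t]. /dudagoobud/ → dudagoobut.

dudagoobut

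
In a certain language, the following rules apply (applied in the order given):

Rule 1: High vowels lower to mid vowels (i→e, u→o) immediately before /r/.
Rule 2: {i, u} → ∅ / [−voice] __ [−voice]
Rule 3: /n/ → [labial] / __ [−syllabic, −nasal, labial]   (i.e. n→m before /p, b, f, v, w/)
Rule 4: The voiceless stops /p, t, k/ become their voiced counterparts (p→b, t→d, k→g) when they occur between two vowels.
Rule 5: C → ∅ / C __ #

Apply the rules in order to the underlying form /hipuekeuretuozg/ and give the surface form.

Rule 1 (pre-rhotic lowering): /u/ is a high vowel immediately before /r/, so it lowers to [o]. /hipuekeuretuozg/ → hipuekeoretuozg.
Rule 2 (high vowel syncope): /i/ is a high vowel flanked by voiceless consonants /h/ and /p/, so it deletes. /hipuekeoretuozg/ → hpuekeoretuozg.
Rule 3 (nasal place assimilation): no segment meets the environment; /hpuekeoretuozg/ is unchanged.
Rule 4 (intervocalic voicing): /k/ is a voiceless stop between vowels /e/ and /e/, so it voices to [g]. /t/ is a voiceless stop between vowels /e/ and /u/, so it voices to [d]. /hpuekeoretuozg/ → hpuegeoreduozg.
Rule 5 (final cluster simplification): /g/ is the second consonant of a word-final cluster /zg/, so it deletes. /hpuegeoreduozg/ → hpuegeoreduoz.

hpuegeoreduoz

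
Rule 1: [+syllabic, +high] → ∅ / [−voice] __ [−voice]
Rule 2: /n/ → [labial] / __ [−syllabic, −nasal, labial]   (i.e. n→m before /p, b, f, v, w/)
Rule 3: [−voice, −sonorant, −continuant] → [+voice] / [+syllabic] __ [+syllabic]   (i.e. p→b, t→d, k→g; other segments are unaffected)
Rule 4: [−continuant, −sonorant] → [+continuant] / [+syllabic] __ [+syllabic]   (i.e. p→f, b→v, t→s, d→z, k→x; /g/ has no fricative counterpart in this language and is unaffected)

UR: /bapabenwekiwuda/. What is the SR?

bavavemwegiwuza

Rule 1 (high vowel syncope): no segment meets the environment; /bapabenwekiwuda/ is unchanged.
Rule 2 (nasal place assimilation): /n/ precedes the labial consonant /w/, so it assimilates in place to [m]. /bapabenwekiwuda/ → bapabemwekiwuda.
Rule 3 (intervocalic voicing): /p/ is a voiceless stop between vowels /a/ and /a/, so it voices to [b]. /k/ is a voiceless stop between vowels /e/ and /i/, so it voices to [g]. /bapabemwekiwuda/ → bababemwegiwuda.
Rule 4 (intervocalic spirantization): /b/ is a stop between vowels /a/ and /a/, so it spirantizes to the fricative [v]. /b/ is a stop between vowels /a/ and /e/, so it spirantizes to the fricative [v]. /d/ is a stop between vowels /u/ and /a/, so it spirantizes to the fricative [z]. /bababemwegiwuda/ → bavavemwegiwuza.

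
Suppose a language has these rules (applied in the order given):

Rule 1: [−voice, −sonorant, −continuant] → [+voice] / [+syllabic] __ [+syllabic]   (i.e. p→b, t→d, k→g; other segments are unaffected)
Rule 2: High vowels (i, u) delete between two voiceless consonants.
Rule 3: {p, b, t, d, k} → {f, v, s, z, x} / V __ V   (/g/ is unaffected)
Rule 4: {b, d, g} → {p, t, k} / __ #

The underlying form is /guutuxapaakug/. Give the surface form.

guuzuxavaaguk

Rule 1 (intervocalic voicing): /t/ is a voiceless stop between vowels /u/ and /u/, so it voices to [d]. /p/ is a voiceless stop between vowels /a/ and /a/, so it voices to [b]. /k/ is a voiceless stop between vowels /a/ and /u/, so it voices to [g]. /guutuxapaakug/ → guuduxabaagug.
Rule 2 (high vowel syncope): no segment meets the environment; /guuduxabaagug/ is unchanged.
Rule 3 (intervocalic spirantization): /d/ is a stop between vowels /u/ and /u/, so it spirantizes to the fricative [z]. /b/ is a stop between vowels /a/ and /a/, so it spirantizes to the fricative [v]. /guuduxabaagug/ → guuzuxavaagug.
Rule 4 (final devoicing): /g/ is a voiced stop in word-final position, so it devoices to [k]. /guuzuxavaagug/ → guuzuxavaaguk.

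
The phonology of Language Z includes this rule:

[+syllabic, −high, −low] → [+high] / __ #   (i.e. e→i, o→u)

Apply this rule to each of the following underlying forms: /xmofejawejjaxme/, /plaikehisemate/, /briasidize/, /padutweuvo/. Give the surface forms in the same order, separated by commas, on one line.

/xmofejawejjaxme/: /e/ is a mid vowel in word-final position, so it raises to [i]. → [xmofejawejjaxmi].
/plaikehisemate/: /e/ is a mid vowel in word-final position, so it raises to [i]. → [plaikehisemati].
/briasidize/: /e/ is a mid vowel in word-final position, so it raises to [i]. → [briasidizi].
/padutweuvo/: /o/ is a mid vowel in word-final position, so it raises to [u]. → [padutweuvu].

xmofejawejjaxmi, plaikehisemati, briasidizi, padutweuvu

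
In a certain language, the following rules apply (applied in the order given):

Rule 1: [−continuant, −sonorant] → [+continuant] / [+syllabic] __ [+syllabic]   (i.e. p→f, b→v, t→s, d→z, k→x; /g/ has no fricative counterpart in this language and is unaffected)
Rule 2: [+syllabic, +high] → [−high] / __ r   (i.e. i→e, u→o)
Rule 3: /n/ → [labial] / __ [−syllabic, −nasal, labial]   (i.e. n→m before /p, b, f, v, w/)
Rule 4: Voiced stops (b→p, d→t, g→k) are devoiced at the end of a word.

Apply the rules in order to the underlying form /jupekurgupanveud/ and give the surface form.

Rule 1 (intervocalic spirantization): /p/ is a stop between vowels /u/ and /e/, so it spirantizes to the fricative [f]. /k/ is a stop between vowels /e/ and /u/, so it spirantizes to the fricative [x]. /p/ is a stop between vowels /u/ and /a/, so it spirantizes to the fricative [f]. /jupekurgupanveud/ → jufexurgufanveud.
Rule 2 (pre-rhotic lowering): /u/ is a high vowel immediately before /r/, so it lowers to [o]. /jufexurgufanveud/ → jufexorgufanveud.
Rule 3 (nasal place assimilation): /n/ precedes the labial consonant /v/, so it assimilates in place to [m]. /jufexorgufanveud/ → jufexorgufamveud.
Rule 4 (final devoicing): /d/ is a voiced stop in word-final position, so it devoices to [t]. /jufexorgufamveud/ → jufexorgufamveut.

jufexorgufamveut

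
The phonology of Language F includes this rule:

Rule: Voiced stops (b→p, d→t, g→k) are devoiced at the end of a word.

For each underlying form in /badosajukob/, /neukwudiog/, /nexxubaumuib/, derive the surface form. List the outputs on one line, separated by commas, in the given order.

badosajukop, neukwudiok, nexxubaumuip

/badosajukob/: /b/ is a voiced stop in word-final position, so it devoices to [p]. → [badosajukop].
/neukwudiog/: /g/ is a voiced stop in word-final position, so it devoices to [k]. → [neukwudiok].
/nexxubaumuib/: /b/ is a voiced stop in word-final position, so it devoices to [p]. → [nexxubaumuip].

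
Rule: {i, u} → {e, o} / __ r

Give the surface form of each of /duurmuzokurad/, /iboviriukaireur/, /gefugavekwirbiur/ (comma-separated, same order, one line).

duormuzokorad, iboveriukaereor, gefugavekwerbior

/duurmuzokurad/: /u/ is a high vowel immediately before /r/, so it lowers to [o]. /u/ is a high vowel immediately before /r/, so it lowers to [o]. → [duormuzokorad].
/iboviriukaireur/: /i/ is a high vowel immediately before /r/, so it lowers to [e]. /i/ is a high vowel immediately before /r/, so it lowers to [e]. /u/ is a high vowel immediately before /r/, so it lowers to [o]. → [iboveriukaereor].
/gefugavekwirbiur/: /i/ is a high vowel immediately before /r/, so it lowers to [e]. /u/ is a high vowel immediately before /r/, so it lowers to [o]. → [gefugavekwerbior].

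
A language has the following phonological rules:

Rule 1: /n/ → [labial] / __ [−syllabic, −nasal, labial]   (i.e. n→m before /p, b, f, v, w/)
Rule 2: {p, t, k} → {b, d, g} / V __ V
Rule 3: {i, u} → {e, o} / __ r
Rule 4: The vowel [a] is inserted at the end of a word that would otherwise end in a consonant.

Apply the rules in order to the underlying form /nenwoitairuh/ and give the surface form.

nemwoidaeruha

Rule 1 (nasal place assimilation): /n/ precedes the labial consonant /w/, so it assimilates in place to [m]. /nenwoitairuh/ → nemwoitairuh.
Rule 2 (intervocalic voicing): /t/ is a voiceless stop between vowels /i/ and /a/, so it voices to [d]. /nemwoitairuh/ → nemwoidairuh.
Rule 3 (pre-rhotic lowering): /i/ is a high vowel immediately before /r/, so it lowers to [e]. /nemwoidairuh/ → nemwoidaeruh.
Rule 4 (final a-epenthesis): the form ends in the consonant /h/, so [a] is inserted word-finally. /nemwoidaeruh/ → nemwoidaeruha.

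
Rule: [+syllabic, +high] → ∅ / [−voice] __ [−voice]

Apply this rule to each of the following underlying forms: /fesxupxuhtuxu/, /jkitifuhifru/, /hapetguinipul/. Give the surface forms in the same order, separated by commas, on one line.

fesxpxhtxu, jktfhfru, hapetguinipul

/fesxupxuhtuxu/: /u/ is a high vowel flanked by voiceless consonants /x/ and /p/, so it deletes. /u/ is a high vowel flanked by voiceless consonants /x/ and /h/, so it deletes. /u/ is a high vowel flanked by voiceless consonants /t/ and /x/, so it deletes. → [fesxpxhtxu].
/jkitifuhifru/: /i/ is a high vowel flanked by voiceless consonants /k/ and /t/, so it deletes. /i/ is a high vowel flanked by voiceless consonants /t/ and /f/, so it deletes. /u/ is a high vowel flanked by voiceless consonants /f/ and /h/, so it deletes. /i/ is a high vowel flanked by voiceless consonants /h/ and /f/, so it deletes. → [jktfhfru].
/hapetguinipul/: the rule's environment is not met; surfaces unchanged as [hapetguinipul].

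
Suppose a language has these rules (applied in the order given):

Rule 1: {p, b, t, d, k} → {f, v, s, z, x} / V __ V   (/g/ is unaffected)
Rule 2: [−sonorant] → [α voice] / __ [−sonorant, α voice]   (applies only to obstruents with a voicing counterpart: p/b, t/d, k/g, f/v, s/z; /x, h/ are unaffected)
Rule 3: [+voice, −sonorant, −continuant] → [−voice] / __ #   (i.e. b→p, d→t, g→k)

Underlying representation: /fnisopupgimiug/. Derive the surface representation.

Rule 1 (intervocalic spirantization): /p/ is a stop between vowels /o/ and /u/, so it spirantizes to the fricative [f]. /fnisopupgimiug/ → fnisofupgimiug.
Rule 2 (regressive voicing assimilation): /p/ precedes the voiced obstruent /g/, so it voices to [b] by assimilation. /fnisofupgimiug/ → fnisofubgimiug.
Rule 3 (final devoicing): /g/ is a voiced stop in word-final position, so it devoices to [k]. /fnisofubgimiug/ → fnisofubgimiuk.

fnisofubgimiuk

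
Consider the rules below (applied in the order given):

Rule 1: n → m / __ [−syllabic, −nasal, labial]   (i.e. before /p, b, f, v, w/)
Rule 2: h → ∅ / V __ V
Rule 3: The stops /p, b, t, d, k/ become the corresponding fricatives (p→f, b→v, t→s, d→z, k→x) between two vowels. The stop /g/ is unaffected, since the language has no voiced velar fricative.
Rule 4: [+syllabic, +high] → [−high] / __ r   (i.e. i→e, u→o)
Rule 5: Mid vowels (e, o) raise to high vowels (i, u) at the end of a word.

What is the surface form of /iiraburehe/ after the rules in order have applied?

Rule 1 (nasal place assimilation): no segment meets the environment; /iiraburehe/ is unchanged.
Rule 2 (intervocalic h-deletion): /h/ occurs between vowels /e/ and /e/, so it deletes. /iiraburehe/ → iiraburee.
Rule 3 (intervocalic spirantization): /b/ is a stop between vowels /a/ and /u/, so it spirantizes to the fricative [v]. /iiraburee/ → iiravuree.
Rule 4 (pre-rhotic lowering): /i/ is a high vowel immediately before /r/, so it lowers to [e]. /u/ is a high vowel immediately before /r/, so it lowers to [o]. /iiravuree/ → ieravoree.
Rule 5 (final vowel raising): /e/ is a mid vowel in word-final position, so it raises to [i]. /ieravoree/ → ieravorei.

ieravorei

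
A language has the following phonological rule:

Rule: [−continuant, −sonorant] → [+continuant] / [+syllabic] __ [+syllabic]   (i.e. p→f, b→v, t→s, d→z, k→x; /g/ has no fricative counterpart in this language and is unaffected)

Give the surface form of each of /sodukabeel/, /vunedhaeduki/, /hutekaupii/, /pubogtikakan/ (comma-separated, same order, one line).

/sodukabeel/: /d/ is a stop between vowels /o/ and /u/, so it spirantizes to the fricative [z]. /k/ is a stop between vowels /u/ and /a/, so it spirantizes to the fricative [x]. /b/ is a stop between vowels /a/ and /e/, so it spirantizes to the fricative [v]. → [sozuxaveel].
/vunedhaeduki/: /d/ is a stop between vowels /e/ and /u/, so it spirantizes to the fricative [z]. /k/ is a stop between vowels /u/ and /i/, so it spirantizes to the fricative [x]. → [vunedhaezuxi].
/hutekaupii/: /t/ is a stop between vowels /u/ and /e/, so it spirantizes to the fricative [s]. /k/ is a stop between vowels /e/ and /a/, so it spirantizes to the fricative [x]. /p/ is a stop between vowels /u/ and /i/, so it spirantizes to the fricative [f]. → [husexaufii].
/pubogtikakan/: /b/ is a stop between vowels /u/ and /o/, so it spirantizes to the fricative [v]. /k/ is a stop between vowels /i/ and /a/, so it spirantizes to the fricative [x]. /k/ is a stop between vowels /a/ and /a/, so it spirantizes to the fricative [x]. → [puvogtixaxan].

sozuxaveel, vunedhaezuxi, husexaufii, puvogtixaxan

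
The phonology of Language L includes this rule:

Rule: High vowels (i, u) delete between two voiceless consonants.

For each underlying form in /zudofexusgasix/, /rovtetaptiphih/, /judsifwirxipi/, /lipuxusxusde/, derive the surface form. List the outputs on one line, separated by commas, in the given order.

zudofexsgasx, rovtetaptphh, judsfwirxpi, lipxsxsde

/zudofexusgasix/: /u/ is a high vowel flanked by voiceless consonants /x/ and /s/, so it deletes. /i/ is a high vowel flanked by voiceless consonants /s/ and /x/, so it deletes. → [zudofexsgasx].
/rovtetaptiphih/: /i/ is a high vowel flanked by voiceless consonants /t/ and /p/, so it deletes. /i/ is a high vowel flanked by voiceless consonants /h/ and /h/, so it deletes. → [rovtetaptphh].
/judsifwirxipi/: /i/ is a high vowel flanked by voiceless consonants /s/ and /f/, so it deletes. /i/ is a high vowel flanked by voiceless consonants /x/ and /p/, so it deletes. → [judsfwirxpi].
/lipuxusxusde/: /u/ is a high vowel flanked by voiceless consonants /p/ and /x/, so it deletes. /u/ is a high vowel flanked by voiceless consonants /x/ and /s/, so it deletes. /u/ is a high vowel flanked by voiceless consonants /x/ and /s/, so it deletes. → [lipxsxsde].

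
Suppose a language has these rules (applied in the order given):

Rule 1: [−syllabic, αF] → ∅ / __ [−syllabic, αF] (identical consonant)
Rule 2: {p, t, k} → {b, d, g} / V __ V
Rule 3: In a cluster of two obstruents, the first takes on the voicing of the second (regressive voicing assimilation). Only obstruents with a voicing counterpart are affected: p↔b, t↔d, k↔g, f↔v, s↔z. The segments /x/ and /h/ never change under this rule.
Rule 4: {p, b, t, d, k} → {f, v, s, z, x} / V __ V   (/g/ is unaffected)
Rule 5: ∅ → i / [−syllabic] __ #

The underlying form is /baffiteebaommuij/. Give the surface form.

Rule 1 (degemination): /ff/ is a geminate; the first /f/ deletes. /mm/ is a geminate; the first /m/ deletes. /baffiteebaommuij/ → bafiteebaomuij.
Rule 2 (intervocalic voicing): /t/ is a voiceless stop between vowels /i/ and /e/, so it voices to [d]. /bafiteebaomuij/ → bafideebaomuij.
Rule 3 (regressive voicing assimilation): no segment meets the environment; /bafideebaomuij/ is unchanged.
Rule 4 (intervocalic spirantization): /d/ is a stop between vowels /i/ and /e/, so it spirantizes to the fricative [z]. /b/ is a stop between vowels /e/ and /a/, so it spirantizes to the fricative [v]. /bafideebaomuij/ → bafizeevaomuij.
Rule 5 (final i-epenthesis): the form ends in the consonant /j/, so [i] is inserted word-finally. /bafizeevaomuij/ → bafizeevaomuiji.

bafizeevaomuiji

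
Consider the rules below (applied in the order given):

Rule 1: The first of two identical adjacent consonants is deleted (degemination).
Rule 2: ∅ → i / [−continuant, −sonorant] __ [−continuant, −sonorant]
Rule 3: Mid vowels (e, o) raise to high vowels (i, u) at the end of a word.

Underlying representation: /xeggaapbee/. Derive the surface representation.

xegaapibei

Rule 1 (degemination): /gg/ is a geminate; the first /g/ deletes. /xeggaapbee/ → xegaapbee.
Rule 2 (stop-cluster i-epenthesis): /p/ and /b/ form a stop–stop cluster, so [i] is inserted between them. /xegaapbee/ → xegaapibee.
Rule 3 (final vowel raising): /e/ is a mid vowel in word-final position, so it raises to [i]. /xegaapibee/ → xegaapibei.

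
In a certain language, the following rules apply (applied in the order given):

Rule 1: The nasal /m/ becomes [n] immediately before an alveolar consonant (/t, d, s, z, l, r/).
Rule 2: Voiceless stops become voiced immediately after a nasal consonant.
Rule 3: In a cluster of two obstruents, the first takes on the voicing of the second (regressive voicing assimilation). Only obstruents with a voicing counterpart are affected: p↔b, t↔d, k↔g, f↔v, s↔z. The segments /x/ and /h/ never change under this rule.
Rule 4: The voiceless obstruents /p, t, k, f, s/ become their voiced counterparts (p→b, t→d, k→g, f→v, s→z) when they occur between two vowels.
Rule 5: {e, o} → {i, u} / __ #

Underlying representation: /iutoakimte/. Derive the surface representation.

Rule 1 (nasal place assimilation): /m/ precedes the alveolar consonant /t/, so it assimilates in place to [n]. /iutoakimte/ → iutoakinte.
Rule 2 (post-nasal voicing): /t/ is a voiceless stop immediately after the nasal /n/, so it voices to [d]. /iutoakinte/ → iutoakinde.
Rule 3 (regressive voicing assimilation): no segment meets the environment; /iutoakinde/ is unchanged.
Rule 4 (intervocalic voicing): /t/ is a voiceless obstruent between vowels /u/ and /o/, so it voices to [d]. /k/ is a voiceless obstruent between vowels /a/ and /i/, so it voices to [g]. /iutoakinde/ → iudoaginde.
Rule 5 (final vowel raising): /e/ is a mid vowel in word-final position, so it raises to [i]. /iudoaginde/ → iudoagindi.

iudoagindi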